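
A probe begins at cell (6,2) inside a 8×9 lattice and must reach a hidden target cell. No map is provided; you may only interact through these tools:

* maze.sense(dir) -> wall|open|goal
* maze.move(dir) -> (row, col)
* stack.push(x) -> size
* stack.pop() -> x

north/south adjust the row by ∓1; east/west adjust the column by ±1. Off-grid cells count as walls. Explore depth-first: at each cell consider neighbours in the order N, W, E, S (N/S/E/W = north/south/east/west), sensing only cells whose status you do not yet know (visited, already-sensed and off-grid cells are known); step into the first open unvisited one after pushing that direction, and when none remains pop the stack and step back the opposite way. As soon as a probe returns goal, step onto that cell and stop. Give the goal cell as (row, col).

Do: maze.sense[dir='north']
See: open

Do: stack.push[x='north']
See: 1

Do: maze.move[dir='north']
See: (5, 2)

Do: maze.sense[dir='north']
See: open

Do: stack.push[x='north']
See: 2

Do: maze.move[dir='north']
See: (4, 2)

Do: maze.sense[dir='north']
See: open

Do: stack.push[x='north']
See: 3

Do: maze.move[dir='north']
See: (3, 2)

Do: maze.sense[dir='north']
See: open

Do: stack.push[x='north']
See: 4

Do: maze.move[dir='north']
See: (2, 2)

Do: maze.sense[dir='north']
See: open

Do: stack.push[x='north']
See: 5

Do: maze.move[dir='north']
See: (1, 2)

Do: maze.sense[dir='north']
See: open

Do: stack.push[x='north']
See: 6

Do: maze.move[dir='north']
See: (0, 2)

Do: maze.sense[dir='west']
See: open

Do: stack.push[x='west']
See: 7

Do: maze.move[dir='west']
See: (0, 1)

Do: maze.sense[dir='west']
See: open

Do: stack.push[x='west']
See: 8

Do: maze.move[dir='west']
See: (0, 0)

Do: maze.sense[dir='south']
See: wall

Do: stack.pop[]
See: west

Do: maze.move[dir='east']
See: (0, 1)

Do: maze.sense[dir='south']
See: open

Do: stack.push[x='south']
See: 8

Do: maze.move[dir='south']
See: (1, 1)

Do: maze.sense[dir='south']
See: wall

Do: stack.pop[]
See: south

Do: maze.move[dir='north']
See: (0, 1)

Do: stack.pop[]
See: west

Do: maze.move[dir='east']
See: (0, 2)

Do: maze.sense[dir='east']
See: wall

Do: stack.pop[]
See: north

Do: maze.move[dir='south']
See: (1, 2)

Do: maze.sense[dir='east']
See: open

Do: stack.push[x='east']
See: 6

Do: maze.move[dir='east']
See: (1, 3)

Do: maze.sense[dir='east']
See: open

Do: stack.push[x='east']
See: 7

Do: maze.move[dir='east']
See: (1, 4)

Do: maze.sense[dir='north']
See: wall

Do: maze.sense[dir='east']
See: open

Do: stack.push[x='east']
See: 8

Do: maze.move[dir='east']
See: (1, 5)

Do: maze.sense[dir='north']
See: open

Do: stack.push[x='north']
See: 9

Do: maze.move[dir='north']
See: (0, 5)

Do: maze.sense[dir='east']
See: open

Do: stack.push[x='east']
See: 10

Do: maze.move[dir='east']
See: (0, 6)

Do: maze.sense[dir='east']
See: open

Do: stack.push[x='east']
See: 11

Do: maze.move[dir='east']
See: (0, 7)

Do: maze.sense[dir='east']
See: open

Do: stack.push[x='east']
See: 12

Do: maze.move[dir='east']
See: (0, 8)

Do: maze.sense[dir='south']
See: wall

Do: stack.pop[]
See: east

Do: maze.move[dir='west']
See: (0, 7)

Do: maze.sense[dir='south']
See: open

Do: stack.push[x='south']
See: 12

Do: maze.move[dir='south']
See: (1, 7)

Do: maze.sense[dir='west']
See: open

Do: stack.push[x='west']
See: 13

Do: maze.move[dir='west']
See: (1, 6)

Do: maze.sense[dir='south']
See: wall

Do: stack.pop[]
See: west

Do: maze.move[dir='east']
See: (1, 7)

Do: maze.sense[dir='south']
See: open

Do: stack.push[x='south']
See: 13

Do: maze.move[dir='south']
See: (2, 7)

Do: maze.sense[dir='east']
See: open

Do: stack.push[x='east']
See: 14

Do: maze.move[dir='east']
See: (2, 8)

Do: maze.sense[dir='south']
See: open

Do: stack.push[x='south']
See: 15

Do: maze.move[dir='south']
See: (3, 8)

Do: maze.sense[dir='west']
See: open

Do: stack.push[x='west']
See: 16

Do: maze.move[dir='west']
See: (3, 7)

Do: maze.sense[dir='west']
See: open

Do: stack.push[x='west']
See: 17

Do: maze.move[dir='west']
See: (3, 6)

Do: maze.sense[dir='west']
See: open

Do: stack.push[x='west']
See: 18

Do: maze.move[dir='west']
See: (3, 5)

Do: maze.sense[dir='north']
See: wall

Do: maze.sense[dir='west']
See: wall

Do: maze.sense[dir='south']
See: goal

Do: maze.move[dir='south']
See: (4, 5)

Answer: (4, 5)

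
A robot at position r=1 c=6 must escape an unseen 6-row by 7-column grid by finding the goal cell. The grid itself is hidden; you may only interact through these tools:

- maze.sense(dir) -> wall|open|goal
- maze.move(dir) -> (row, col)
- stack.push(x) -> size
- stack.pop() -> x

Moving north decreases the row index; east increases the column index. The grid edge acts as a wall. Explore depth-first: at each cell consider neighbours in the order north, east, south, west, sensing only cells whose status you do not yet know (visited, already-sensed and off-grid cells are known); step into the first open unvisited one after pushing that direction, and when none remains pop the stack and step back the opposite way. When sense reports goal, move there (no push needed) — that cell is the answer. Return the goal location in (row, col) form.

I try sense(dir: north), — result: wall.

Then sense(dir: south), and get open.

Calling push(x: south), giving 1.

I invoke move(dir: south), giving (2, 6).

I call sense(dir: south), → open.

Calling push(x: south), which returns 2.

Using move(dir: south), giving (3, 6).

Using sense(dir: south), — result: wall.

I invoke sense(dir: west), — result: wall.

I invoke pop(), yielding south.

I use move(dir: north), and see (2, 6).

Calling sense(dir: west), and observe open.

I try push(x: west), — result: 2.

Calling move(dir: west), yielding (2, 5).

Next I call sense(dir: north), → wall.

Invoking sense(dir: west), and observe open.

I use push(x: west), and get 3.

I use move(dir: west), giving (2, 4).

I try sense(dir: north), which returns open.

I run push(x: north), — result: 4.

Calling move(dir: north), — result: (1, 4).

I use sense(dir: north), → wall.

Calling sense(dir: west), and see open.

I run push(x: west), giving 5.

Invoking move(dir: west), which returns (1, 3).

I try sense(dir: north), which returns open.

Calling push(x: north), yielding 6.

I use move(dir: north), → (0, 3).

Then sense(dir: west), and see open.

Invoking push(x: west), and get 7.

Using move(dir: west), and observe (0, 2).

I call sense(dir: south), and observe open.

I try push(x: south), yielding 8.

Now I run move(dir: south), : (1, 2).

Using sense(dir: south), which returns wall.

I call sense(dir: west), and get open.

I invoke push(x: west), and get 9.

Now I run move(dir: west), giving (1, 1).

Using sense(dir: north), → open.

Calling push(x: north), and observe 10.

Now I run move(dir: north), and observe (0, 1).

Calling sense(dir: west), yielding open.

Then push(x: west), — result: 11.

Using move(dir: west), — result: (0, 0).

Invoking sense(dir: south), which returns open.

I call push(x: south), and see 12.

Next I call move(dir: south), and observe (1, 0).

Then sense(dir: south), yielding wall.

Calling pop, and get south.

I call move(dir: north), and see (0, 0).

I use pop(), — result: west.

I use move(dir: east), — result: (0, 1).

I run pop(), yielding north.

I use move(dir: south), — result: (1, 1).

Then sense(dir: south), and get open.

Now I run push(x: south), : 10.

I run move(dir: south), giving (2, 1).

I try sense(dir: south), and get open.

I run push(x: south), : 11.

Calling move(dir: south), → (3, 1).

Using sense(dir: east), yielding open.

Invoking push(x: east), which returns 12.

Calling move(dir: east), which returns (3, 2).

Using sense(dir: east), → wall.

I call sense(dir: south), giving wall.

I run pop(), — result: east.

I run move(dir: west), — result: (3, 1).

Then sense(dir: south), which returns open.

I use push(x: south), which returns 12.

Invoking move(dir: south), : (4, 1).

I try sense(dir: south), → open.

Calling push(x: south), which returns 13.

I run move(dir: south), and see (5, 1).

I use sense(dir: east), yielding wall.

I try sense(dir: west), — result: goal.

Now I run move(dir: west), and get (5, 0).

Answer: (5, 0)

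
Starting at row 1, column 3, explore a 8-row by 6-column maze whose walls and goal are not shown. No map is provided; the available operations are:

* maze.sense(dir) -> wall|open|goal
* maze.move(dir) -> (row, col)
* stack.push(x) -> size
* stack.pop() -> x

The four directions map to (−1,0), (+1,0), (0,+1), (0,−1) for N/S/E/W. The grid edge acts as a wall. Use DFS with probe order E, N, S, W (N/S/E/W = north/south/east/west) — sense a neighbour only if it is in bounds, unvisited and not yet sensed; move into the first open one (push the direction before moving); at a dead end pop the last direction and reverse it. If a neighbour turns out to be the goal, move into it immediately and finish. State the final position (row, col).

> maze.sense dir: east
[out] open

> stack.push x: east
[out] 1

> maze.move dir: east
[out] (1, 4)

> maze.sense dir: east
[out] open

> stack.push x: east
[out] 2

> maze.move dir: east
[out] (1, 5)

> maze.sense dir: north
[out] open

> stack.push x: north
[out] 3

> maze.move dir: north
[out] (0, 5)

> maze.sense dir: west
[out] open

> stack.push x: west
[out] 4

> maze.move dir: west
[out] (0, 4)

> maze.sense dir: west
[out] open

> stack.push x: west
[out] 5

> maze.move dir: west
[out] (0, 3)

> maze.sense dir: west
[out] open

> stack.push x: west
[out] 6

> maze.move dir: west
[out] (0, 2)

> maze.sense dir: south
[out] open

> stack.push x: south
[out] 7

> maze.move dir: south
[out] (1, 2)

> maze.sense dir: south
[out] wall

> maze.sense dir: west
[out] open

> stack.push x: west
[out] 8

> maze.move dir: west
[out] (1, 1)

> maze.sense dir: north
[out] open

> stack.push x: north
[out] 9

> maze.move dir: north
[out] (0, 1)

> maze.sense dir: west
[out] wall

> stack.pop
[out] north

> maze.move dir: south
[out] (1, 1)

> maze.sense dir: south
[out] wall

> maze.sense dir: west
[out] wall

> stack.pop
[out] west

> maze.move dir: east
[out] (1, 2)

> stack.pop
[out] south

> maze.move dir: north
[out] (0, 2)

> stack.pop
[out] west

> maze.move dir: east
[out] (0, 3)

> stack.pop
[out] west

> maze.move dir: east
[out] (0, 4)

> stack.pop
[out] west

> maze.move dir: east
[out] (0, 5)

> stack.pop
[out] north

> maze.move dir: south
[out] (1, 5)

> maze.sense dir: south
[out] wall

> stack.pop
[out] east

> maze.move dir: west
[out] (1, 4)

> maze.sense dir: south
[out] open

> stack.push x: south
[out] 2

> maze.move dir: south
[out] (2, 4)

> maze.sense dir: south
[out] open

> stack.push x: south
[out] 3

> maze.move dir: south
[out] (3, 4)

> maze.sense dir: east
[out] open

> stack.push x: east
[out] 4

> maze.move dir: east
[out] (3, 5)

> maze.sense dir: south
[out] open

> stack.push x: south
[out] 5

> maze.move dir: south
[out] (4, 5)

> maze.sense dir: south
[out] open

> stack.push x: south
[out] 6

> maze.move dir: south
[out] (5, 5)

> maze.sense dir: south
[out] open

> stack.push x: south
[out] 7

> maze.move dir: south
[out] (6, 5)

> maze.sense dir: south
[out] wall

> maze.sense dir: west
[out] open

> stack.push x: west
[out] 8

> maze.move dir: west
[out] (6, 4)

> maze.sense dir: north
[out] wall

> maze.sense dir: south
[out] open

> stack.push x: south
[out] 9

> maze.move dir: south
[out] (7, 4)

> maze.sense dir: west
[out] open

> stack.push x: west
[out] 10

> maze.move dir: west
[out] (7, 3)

> maze.sense dir: north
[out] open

> stack.push x: north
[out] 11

> maze.move dir: north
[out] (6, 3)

> maze.sense dir: north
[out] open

> stack.push x: north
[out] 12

> maze.move dir: north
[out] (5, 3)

> maze.sense dir: north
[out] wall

> maze.sense dir: west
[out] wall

> stack.pop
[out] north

> maze.move dir: south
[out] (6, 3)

> maze.sense dir: west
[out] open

> stack.push x: west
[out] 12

> maze.move dir: west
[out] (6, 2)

> maze.sense dir: south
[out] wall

> maze.sense dir: west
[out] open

> stack.push x: west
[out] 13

> maze.move dir: west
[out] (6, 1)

> maze.sense dir: north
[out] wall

> maze.sense dir: south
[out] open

> stack.push x: south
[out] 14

> maze.move dir: south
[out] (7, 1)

> maze.sense dir: west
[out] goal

> maze.move dir: west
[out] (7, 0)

Answer: (7, 0)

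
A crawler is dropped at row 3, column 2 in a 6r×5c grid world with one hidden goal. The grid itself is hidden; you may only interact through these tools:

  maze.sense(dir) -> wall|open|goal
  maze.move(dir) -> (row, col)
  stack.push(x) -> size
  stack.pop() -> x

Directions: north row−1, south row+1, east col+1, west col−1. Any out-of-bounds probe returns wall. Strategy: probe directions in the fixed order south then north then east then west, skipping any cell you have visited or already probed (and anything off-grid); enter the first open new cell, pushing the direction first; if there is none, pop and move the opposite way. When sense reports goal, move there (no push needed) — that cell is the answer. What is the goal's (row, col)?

Step: maze.sense[dir: south]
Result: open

Step: stack.push[x: south]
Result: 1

Step: maze.move[dir: south]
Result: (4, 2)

Step: maze.sense[dir: south]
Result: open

Step: stack.push[x: south]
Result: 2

Step: maze.move[dir: south]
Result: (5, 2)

Step: maze.sense[dir: east]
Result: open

Step: stack.push[x: east]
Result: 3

Step: maze.move[dir: east]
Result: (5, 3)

Step: maze.sense[dir: north]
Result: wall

Step: maze.sense[dir: east]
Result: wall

Step: stack.pop[]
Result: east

Step: maze.move[dir: west]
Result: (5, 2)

Step: maze.sense[dir: west]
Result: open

Step: stack.push[x: west]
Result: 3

Step: maze.move[dir: west]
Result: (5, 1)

Step: maze.sense[dir: north]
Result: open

Step: stack.push[x: north]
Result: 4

Step: maze.move[dir: north]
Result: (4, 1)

Step: maze.sense[dir: north]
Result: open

Step: stack.push[x: north]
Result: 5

Step: maze.move[dir: north]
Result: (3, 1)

Step: maze.sense[dir: north]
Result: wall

Step: maze.sense[dir: west]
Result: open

Step: stack.push[x: west]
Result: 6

Step: maze.move[dir: west]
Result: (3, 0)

Step: maze.sense[dir: south]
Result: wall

Step: maze.sense[dir: north]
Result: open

Step: stack.push[x: north]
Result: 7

Step: maze.move[dir: north]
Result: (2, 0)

Step: maze.sense[dir: north]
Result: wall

Step: stack.pop[]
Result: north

Step: maze.move[dir: south]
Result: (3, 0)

Step: stack.pop[]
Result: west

Step: maze.move[dir: east]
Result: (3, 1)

Step: stack.pop[]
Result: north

Step: maze.move[dir: south]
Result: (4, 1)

Step: stack.pop[]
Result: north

Step: maze.move[dir: south]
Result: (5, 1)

Step: maze.sense[dir: west]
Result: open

Step: stack.push[x: west]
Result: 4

Step: maze.move[dir: west]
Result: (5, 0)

Step: stack.pop[]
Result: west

Step: maze.move[dir: east]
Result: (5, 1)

Step: stack.pop[]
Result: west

Step: maze.move[dir: east]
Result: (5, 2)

Step: stack.pop[]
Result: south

Step: maze.move[dir: north]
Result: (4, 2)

Step: stack.pop[]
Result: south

Step: maze.move[dir: north]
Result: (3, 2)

Step: maze.sense[dir: north]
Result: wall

Step: maze.sense[dir: east]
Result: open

Step: stack.push[x: east]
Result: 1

Step: maze.move[dir: east]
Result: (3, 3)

Step: maze.sense[dir: north]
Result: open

Step: stack.push[x: north]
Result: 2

Step: maze.move[dir: north]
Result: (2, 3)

Step: maze.sense[dir: north]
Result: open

Step: stack.push[x: north]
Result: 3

Step: maze.move[dir: north]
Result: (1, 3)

Step: maze.sense[dir: north]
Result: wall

Step: maze.sense[dir: east]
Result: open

Step: stack.push[x: east]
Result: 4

Step: maze.move[dir: east]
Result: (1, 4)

Step: maze.sense[dir: south]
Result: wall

Step: maze.sense[dir: north]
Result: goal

Step: maze.move[dir: north]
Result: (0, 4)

Answer: (0, 4)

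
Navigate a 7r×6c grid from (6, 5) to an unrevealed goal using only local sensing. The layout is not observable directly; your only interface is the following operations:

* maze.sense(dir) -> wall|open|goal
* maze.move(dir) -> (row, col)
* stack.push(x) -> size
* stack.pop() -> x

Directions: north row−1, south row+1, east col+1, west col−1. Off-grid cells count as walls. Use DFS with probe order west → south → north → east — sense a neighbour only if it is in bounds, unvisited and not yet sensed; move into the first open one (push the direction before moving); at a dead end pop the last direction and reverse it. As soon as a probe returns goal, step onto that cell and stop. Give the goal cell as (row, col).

[in] maze.sense dir: west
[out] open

[in] stack.push x: west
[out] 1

[in] maze.move dir: west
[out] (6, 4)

[in] maze.sense dir: west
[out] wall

[in] maze.sense dir: north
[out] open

[in] stack.push x: north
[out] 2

[in] maze.move dir: north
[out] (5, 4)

[in] maze.sense dir: west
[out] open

[in] stack.push x: west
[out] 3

[in] maze.move dir: west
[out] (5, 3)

[in] maze.sense dir: west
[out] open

[in] stack.push x: west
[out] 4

[in] maze.move dir: west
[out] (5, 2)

[in] maze.sense dir: west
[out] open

[in] stack.push x: west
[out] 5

[in] maze.move dir: west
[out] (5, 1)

[in] maze.sense dir: west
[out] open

[in] stack.push x: west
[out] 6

[in] maze.move dir: west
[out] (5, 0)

[in] maze.sense dir: south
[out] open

[in] stack.push x: south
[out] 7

[in] maze.move dir: south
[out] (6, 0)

[in] maze.sense dir: east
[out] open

[in] stack.push x: east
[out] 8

[in] maze.move dir: east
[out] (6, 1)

[in] maze.sense dir: east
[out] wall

[in] stack.pop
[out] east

[in] maze.move dir: west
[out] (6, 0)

[in] stack.pop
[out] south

[in] maze.move dir: north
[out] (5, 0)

[in] maze.sense dir: north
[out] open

[in] stack.push x: north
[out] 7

[in] maze.move dir: north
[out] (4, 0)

[in] maze.sense dir: north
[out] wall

[in] maze.sense dir: east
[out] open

[in] stack.push x: east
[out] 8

[in] maze.move dir: east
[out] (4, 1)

[in] maze.sense dir: north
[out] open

[in] stack.push x: north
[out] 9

[in] maze.move dir: north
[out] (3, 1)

[in] maze.sense dir: north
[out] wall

[in] maze.sense dir: east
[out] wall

[in] stack.pop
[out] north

[in] maze.move dir: south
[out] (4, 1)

[in] maze.sense dir: east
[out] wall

[in] stack.pop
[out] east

[in] maze.move dir: west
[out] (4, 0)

[in] stack.pop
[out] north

[in] maze.move dir: south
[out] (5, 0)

[in] stack.pop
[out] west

[in] maze.move dir: east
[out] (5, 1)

[in] stack.pop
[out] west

[in] maze.move dir: east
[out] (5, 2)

[in] stack.pop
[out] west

[in] maze.move dir: east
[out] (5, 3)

[in] maze.sense dir: north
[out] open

[in] stack.push x: north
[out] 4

[in] maze.move dir: north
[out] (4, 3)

[in] maze.sense dir: north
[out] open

[in] stack.push x: north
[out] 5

[in] maze.move dir: north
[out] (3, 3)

[in] maze.sense dir: north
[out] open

[in] stack.push x: north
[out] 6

[in] maze.move dir: north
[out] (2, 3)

[in] maze.sense dir: west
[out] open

[in] stack.push x: west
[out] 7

[in] maze.move dir: west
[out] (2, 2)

[in] maze.sense dir: north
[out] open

[in] stack.push x: north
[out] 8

[in] maze.move dir: north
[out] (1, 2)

[in] maze.sense dir: west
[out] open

[in] stack.push x: west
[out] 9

[in] maze.move dir: west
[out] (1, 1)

[in] maze.sense dir: west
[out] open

[in] stack.push x: west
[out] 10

[in] maze.move dir: west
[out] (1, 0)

[in] maze.sense dir: south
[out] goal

[in] maze.move dir: south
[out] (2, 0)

Answer: (2, 0)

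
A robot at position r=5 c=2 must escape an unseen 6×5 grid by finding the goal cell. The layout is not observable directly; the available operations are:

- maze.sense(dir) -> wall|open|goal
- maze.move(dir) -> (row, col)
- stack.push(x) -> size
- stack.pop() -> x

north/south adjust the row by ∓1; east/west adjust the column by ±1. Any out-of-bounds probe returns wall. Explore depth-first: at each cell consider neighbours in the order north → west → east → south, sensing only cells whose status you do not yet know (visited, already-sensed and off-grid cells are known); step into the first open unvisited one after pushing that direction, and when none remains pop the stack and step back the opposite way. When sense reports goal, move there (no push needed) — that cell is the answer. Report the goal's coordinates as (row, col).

Act: maze.sense[dir='north']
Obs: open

Act: stack.push[x='north']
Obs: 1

Act: maze.move[dir='north']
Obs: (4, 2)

Act: maze.sense[dir='north']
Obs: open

Act: stack.push[x='north']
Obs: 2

Act: maze.move[dir='north']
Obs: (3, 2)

Act: maze.sense[dir='north']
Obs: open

Act: stack.push[x='north']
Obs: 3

Act: maze.move[dir='north']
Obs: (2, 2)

Act: maze.sense[dir='north']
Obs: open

Act: stack.push[x='north']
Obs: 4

Act: maze.move[dir='north']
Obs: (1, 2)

Act: maze.sense[dir='north']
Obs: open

Act: stack.push[x='north']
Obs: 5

Act: maze.move[dir='north']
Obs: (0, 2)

Act: maze.sense[dir='west']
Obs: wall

Act: maze.sense[dir='east']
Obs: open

Act: stack.push[x='east']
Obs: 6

Act: maze.move[dir='east']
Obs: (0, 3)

Act: maze.sense[dir='east']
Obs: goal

Act: maze.move[dir='east']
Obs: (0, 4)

Answer: (0, 4)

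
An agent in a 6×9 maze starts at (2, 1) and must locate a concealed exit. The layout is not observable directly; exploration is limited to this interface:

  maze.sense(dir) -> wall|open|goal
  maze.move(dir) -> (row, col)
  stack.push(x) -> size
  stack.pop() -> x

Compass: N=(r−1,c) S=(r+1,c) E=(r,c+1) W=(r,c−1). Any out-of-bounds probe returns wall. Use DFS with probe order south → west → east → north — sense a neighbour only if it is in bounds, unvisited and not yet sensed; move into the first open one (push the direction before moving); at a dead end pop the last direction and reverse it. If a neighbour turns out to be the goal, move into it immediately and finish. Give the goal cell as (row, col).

% sense dir: south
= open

% push x: south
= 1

% move dir: south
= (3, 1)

% sense dir: south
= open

% push x: south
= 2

% move dir: south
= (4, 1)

% sense dir: south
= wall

% sense dir: west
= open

% push x: west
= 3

% move dir: west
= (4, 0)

% sense dir: south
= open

% push x: south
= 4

% move dir: south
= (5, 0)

% pop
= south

% move dir: north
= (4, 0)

% sense dir: north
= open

% push x: north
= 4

% move dir: north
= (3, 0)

% sense dir: north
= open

% push x: north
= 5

% move dir: north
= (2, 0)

% sense dir: north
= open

% push x: north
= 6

% move dir: north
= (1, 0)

% sense dir: east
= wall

% sense dir: north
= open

% push x: north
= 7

% move dir: north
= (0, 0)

% sense dir: east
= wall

% pop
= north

% move dir: south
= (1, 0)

% pop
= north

% move dir: south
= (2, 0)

% pop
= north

% move dir: south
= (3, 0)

% pop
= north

% move dir: south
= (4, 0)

% pop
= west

% move dir: east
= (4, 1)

% sense dir: east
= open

% push x: east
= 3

% move dir: east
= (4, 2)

% sense dir: south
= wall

% sense dir: east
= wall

% sense dir: north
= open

% push x: north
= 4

% move dir: north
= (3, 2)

% sense dir: east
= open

% push x: east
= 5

% move dir: east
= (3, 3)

% sense dir: east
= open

% push x: east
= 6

% move dir: east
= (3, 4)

% sense dir: south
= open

% push x: south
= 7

% move dir: south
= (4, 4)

% sense dir: south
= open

% push x: south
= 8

% move dir: south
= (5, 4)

% sense dir: west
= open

% push x: west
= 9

% move dir: west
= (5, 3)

% pop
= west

% move dir: east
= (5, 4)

% sense dir: east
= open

% push x: east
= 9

% move dir: east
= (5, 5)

% sense dir: east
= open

% push x: east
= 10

% move dir: east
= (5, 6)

% sense dir: east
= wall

% sense dir: north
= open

% push x: north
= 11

% move dir: north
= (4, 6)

% sense dir: west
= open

% push x: west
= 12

% move dir: west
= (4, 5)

% sense dir: north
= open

% push x: north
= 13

% move dir: north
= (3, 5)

% sense dir: east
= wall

% sense dir: north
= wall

% pop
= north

% move dir: south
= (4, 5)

% pop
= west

% move dir: east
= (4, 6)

% sense dir: east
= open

% push x: east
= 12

% move dir: east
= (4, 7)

% sense dir: east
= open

% push x: east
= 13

% move dir: east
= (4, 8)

% sense dir: south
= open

% push x: south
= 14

% move dir: south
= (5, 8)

% pop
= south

% move dir: north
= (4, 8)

% sense dir: north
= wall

% pop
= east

% move dir: west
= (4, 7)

% sense dir: north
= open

% push x: north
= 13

% move dir: north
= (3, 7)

% sense dir: north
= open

% push x: north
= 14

% move dir: north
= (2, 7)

% sense dir: west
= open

% push x: west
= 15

% move dir: west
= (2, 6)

% sense dir: north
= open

% push x: north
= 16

% move dir: north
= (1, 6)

% sense dir: west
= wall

% sense dir: east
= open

% push x: east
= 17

% move dir: east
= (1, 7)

% sense dir: east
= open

% push x: east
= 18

% move dir: east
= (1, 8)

% sense dir: south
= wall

% sense dir: north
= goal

% move dir: north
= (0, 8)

Answer: (0, 8)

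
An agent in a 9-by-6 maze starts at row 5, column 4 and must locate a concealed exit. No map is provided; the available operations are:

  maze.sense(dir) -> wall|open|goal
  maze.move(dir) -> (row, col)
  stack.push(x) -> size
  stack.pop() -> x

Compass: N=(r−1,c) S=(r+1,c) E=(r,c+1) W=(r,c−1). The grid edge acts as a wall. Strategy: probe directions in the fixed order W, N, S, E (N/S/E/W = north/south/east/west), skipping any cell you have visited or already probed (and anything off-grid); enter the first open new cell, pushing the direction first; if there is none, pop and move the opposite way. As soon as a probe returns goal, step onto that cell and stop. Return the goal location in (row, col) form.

>> maze.sense(dir: west)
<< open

>> stack.push(x: west)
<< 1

>> maze.move(dir: west)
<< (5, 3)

>> maze.sense(dir: west)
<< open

>> stack.push(x: west)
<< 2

>> maze.move(dir: west)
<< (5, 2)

>> maze.sense(dir: west)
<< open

>> stack.push(x: west)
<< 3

>> maze.move(dir: west)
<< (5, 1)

>> maze.sense(dir: west)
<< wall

>> maze.sense(dir: north)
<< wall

>> maze.sense(dir: south)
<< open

>> stack.push(x: south)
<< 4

>> maze.move(dir: south)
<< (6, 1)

>> maze.sense(dir: west)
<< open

>> stack.push(x: west)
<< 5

>> maze.move(dir: west)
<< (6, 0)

>> maze.sense(dir: south)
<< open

>> stack.push(x: south)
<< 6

>> maze.move(dir: south)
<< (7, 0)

>> maze.sense(dir: south)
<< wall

>> maze.sense(dir: east)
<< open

>> stack.push(x: east)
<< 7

>> maze.move(dir: east)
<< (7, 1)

>> maze.sense(dir: south)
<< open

>> stack.push(x: south)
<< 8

>> maze.move(dir: south)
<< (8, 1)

>> maze.sense(dir: east)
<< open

>> stack.push(x: east)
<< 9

>> maze.move(dir: east)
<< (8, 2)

>> maze.sense(dir: north)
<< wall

>> maze.sense(dir: east)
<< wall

>> stack.pop()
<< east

>> maze.move(dir: west)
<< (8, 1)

>> stack.pop()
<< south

>> maze.move(dir: north)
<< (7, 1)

>> stack.pop()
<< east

>> maze.move(dir: west)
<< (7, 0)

>> stack.pop()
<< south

>> maze.move(dir: north)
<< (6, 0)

>> stack.pop()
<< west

>> maze.move(dir: east)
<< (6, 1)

>> maze.sense(dir: east)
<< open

>> stack.push(x: east)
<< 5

>> maze.move(dir: east)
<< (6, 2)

>> maze.sense(dir: east)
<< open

>> stack.push(x: east)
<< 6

>> maze.move(dir: east)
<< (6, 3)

>> maze.sense(dir: south)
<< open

>> stack.push(x: south)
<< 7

>> maze.move(dir: south)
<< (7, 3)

>> maze.sense(dir: east)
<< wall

>> stack.pop()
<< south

>> maze.move(dir: north)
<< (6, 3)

>> maze.sense(dir: east)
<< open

>> stack.push(x: east)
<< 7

>> maze.move(dir: east)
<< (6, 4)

>> maze.sense(dir: east)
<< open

>> stack.push(x: east)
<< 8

>> maze.move(dir: east)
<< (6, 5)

>> maze.sense(dir: north)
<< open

>> stack.push(x: north)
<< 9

>> maze.move(dir: north)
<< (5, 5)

>> maze.sense(dir: north)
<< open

>> stack.push(x: north)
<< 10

>> maze.move(dir: north)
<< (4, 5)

>> maze.sense(dir: west)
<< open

>> stack.push(x: west)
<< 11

>> maze.move(dir: west)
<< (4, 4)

>> maze.sense(dir: west)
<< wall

>> maze.sense(dir: north)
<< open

>> stack.push(x: north)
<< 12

>> maze.move(dir: north)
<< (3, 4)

>> maze.sense(dir: west)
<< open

>> stack.push(x: west)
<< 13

>> maze.move(dir: west)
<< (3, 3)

>> maze.sense(dir: west)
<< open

>> stack.push(x: west)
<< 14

>> maze.move(dir: west)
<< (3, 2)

>> maze.sense(dir: west)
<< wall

>> maze.sense(dir: north)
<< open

>> stack.push(x: north)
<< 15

>> maze.move(dir: north)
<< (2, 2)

>> maze.sense(dir: west)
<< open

>> stack.push(x: west)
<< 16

>> maze.move(dir: west)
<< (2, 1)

>> maze.sense(dir: west)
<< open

>> stack.push(x: west)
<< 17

>> maze.move(dir: west)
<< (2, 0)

>> maze.sense(dir: north)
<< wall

>> maze.sense(dir: south)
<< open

>> stack.push(x: south)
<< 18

>> maze.move(dir: south)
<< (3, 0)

>> maze.sense(dir: south)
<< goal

>> maze.move(dir: south)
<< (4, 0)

Answer: (4, 0)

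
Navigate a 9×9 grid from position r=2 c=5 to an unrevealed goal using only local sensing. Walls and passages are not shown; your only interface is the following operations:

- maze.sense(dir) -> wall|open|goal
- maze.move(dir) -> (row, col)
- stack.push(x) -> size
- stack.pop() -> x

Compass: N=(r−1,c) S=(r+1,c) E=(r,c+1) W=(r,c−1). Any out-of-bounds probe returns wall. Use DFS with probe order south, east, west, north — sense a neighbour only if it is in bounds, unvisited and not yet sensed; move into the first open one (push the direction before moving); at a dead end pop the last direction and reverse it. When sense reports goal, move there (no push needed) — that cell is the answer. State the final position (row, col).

I call maze.sense with dir='south', : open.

Using stack.push with x='south', which returns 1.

Calling maze.move with dir='south', and see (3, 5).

Calling maze.sense with dir='south', giving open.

I call stack.push with x='south', yielding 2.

I use maze.move with dir='south', : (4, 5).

I run maze.sense with dir='south', and see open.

Then stack.push with x='south', and observe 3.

Calling maze.move with dir='south', and see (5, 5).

I try maze.sense with dir='south', and get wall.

Then maze.sense with dir='east', → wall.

I try maze.sense with dir='west', yielding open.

I call stack.push with x='west', : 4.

Using maze.move with dir='west', which returns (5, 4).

I run maze.sense with dir='south', and get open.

Now I run stack.push with x='south', and observe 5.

Calling maze.move with dir='south', and get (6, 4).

I invoke maze.sense with dir='south', yielding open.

I invoke stack.push with x='south', and observe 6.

Then maze.move with dir='south', and see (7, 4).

I run maze.sense with dir='south', and see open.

Next I call stack.push with x='south', which returns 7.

Calling maze.move with dir='south', — result: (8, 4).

Then maze.sense with dir='east', — result: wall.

I use maze.sense with dir='west', and get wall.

I use stack.pop, yielding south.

Next I call maze.move with dir='north', which returns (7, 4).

I run maze.sense with dir='east', and get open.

I call stack.push with x='east', and see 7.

I use maze.move with dir='east', : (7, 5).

Invoking maze.sense with dir='east', : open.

I invoke stack.push with x='east', and observe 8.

Then maze.move with dir='east', and get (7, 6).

I try maze.sense with dir='south', : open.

I call stack.push with x='south', giving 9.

I call maze.move with dir='south', and observe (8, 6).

I call maze.sense with dir='east', — result: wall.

Now I run stack.pop, : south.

I call maze.move with dir='north', which returns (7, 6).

I run maze.sense with dir='east', and see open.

Using stack.push with x='east', — result: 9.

Invoking maze.move with dir='east', — result: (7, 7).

Then maze.sense with dir='east', which returns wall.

Then maze.sense with dir='north', and see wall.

I call stack.pop, and observe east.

I invoke maze.move with dir='west', and get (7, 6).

I run maze.sense with dir='north', yielding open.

Now I run stack.push with x='north', and get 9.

Then maze.move with dir='north', — result: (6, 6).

Calling stack.pop(), and see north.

I run maze.move with dir='south', : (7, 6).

I call stack.pop(), giving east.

Invoking maze.move with dir='west', : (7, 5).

Calling stack.pop, yielding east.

I use maze.move with dir='west', → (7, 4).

Now I run maze.sense with dir='west', yielding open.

Next I call stack.push with x='west', giving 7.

I try maze.move with dir='west', : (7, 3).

Now I run maze.sense with dir='west', : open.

I call stack.push with x='west', — result: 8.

Then maze.move with dir='west', which returns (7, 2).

Now I run maze.sense with dir='south', and get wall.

Next I call maze.sense with dir='west', : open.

Invoking stack.push with x='west', and see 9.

I use maze.move with dir='west', which returns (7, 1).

I use maze.sense with dir='south', and see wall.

I try maze.sense with dir='west', and observe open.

I invoke stack.push with x='west', yielding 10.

I use maze.move with dir='west', and see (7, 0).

Next I call maze.sense with dir='south', giving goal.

Then maze.move with dir='south', : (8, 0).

Answer: (8, 0)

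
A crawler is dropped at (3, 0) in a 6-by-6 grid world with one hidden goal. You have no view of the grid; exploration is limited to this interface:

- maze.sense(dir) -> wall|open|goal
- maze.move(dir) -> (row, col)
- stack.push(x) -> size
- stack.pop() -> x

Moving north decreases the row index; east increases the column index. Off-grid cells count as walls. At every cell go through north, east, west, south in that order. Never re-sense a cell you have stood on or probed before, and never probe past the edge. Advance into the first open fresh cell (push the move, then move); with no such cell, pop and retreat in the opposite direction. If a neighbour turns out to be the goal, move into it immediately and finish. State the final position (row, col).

-> maze.sense(dir=north)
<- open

-> stack.push(x=north)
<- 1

-> maze.move(dir=north)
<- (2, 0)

-> maze.sense(dir=north)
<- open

-> stack.push(x=north)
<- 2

-> maze.move(dir=north)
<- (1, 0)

-> maze.sense(dir=north)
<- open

-> stack.push(x=north)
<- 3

-> maze.move(dir=north)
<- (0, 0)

-> maze.sense(dir=east)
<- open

-> stack.push(x=east)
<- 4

-> maze.move(dir=east)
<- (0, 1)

-> maze.sense(dir=east)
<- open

-> stack.push(x=east)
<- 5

-> maze.move(dir=east)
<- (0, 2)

-> maze.sense(dir=east)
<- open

-> stack.push(x=east)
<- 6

-> maze.move(dir=east)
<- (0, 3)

-> maze.sense(dir=east)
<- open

-> stack.push(x=east)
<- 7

-> maze.move(dir=east)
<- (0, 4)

-> maze.sense(dir=east)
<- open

-> stack.push(x=east)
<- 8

-> maze.move(dir=east)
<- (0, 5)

-> maze.sense(dir=south)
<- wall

-> stack.pop()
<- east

-> maze.move(dir=west)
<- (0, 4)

-> maze.sense(dir=south)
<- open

-> stack.push(x=south)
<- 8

-> maze.move(dir=south)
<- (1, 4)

-> maze.sense(dir=west)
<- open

-> stack.push(x=west)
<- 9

-> maze.move(dir=west)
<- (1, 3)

-> maze.sense(dir=west)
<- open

-> stack.push(x=west)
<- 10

-> maze.move(dir=west)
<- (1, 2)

-> maze.sense(dir=west)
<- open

-> stack.push(x=west)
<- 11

-> maze.move(dir=west)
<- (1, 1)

-> maze.sense(dir=south)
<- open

-> stack.push(x=south)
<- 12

-> maze.move(dir=south)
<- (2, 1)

-> maze.sense(dir=east)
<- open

-> stack.push(x=east)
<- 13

-> maze.move(dir=east)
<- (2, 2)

-> maze.sense(dir=east)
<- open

-> stack.push(x=east)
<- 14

-> maze.move(dir=east)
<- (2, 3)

-> maze.sense(dir=east)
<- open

-> stack.push(x=east)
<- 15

-> maze.move(dir=east)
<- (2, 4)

-> maze.sense(dir=east)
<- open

-> stack.push(x=east)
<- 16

-> maze.move(dir=east)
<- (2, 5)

-> maze.sense(dir=south)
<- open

-> stack.push(x=south)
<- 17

-> maze.move(dir=south)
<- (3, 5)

-> maze.sense(dir=west)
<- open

-> stack.push(x=west)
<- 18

-> maze.move(dir=west)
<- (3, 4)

-> maze.sense(dir=west)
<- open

-> stack.push(x=west)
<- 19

-> maze.move(dir=west)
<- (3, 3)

-> maze.sense(dir=west)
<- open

-> stack.push(x=west)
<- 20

-> maze.move(dir=west)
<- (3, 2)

-> maze.sense(dir=west)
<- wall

-> maze.sense(dir=south)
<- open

-> stack.push(x=south)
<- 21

-> maze.move(dir=south)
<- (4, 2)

-> maze.sense(dir=east)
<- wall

-> maze.sense(dir=west)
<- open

-> stack.push(x=west)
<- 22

-> maze.move(dir=west)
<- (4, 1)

-> maze.sense(dir=west)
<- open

-> stack.push(x=west)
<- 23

-> maze.move(dir=west)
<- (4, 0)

-> maze.sense(dir=south)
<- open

-> stack.push(x=south)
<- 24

-> maze.move(dir=south)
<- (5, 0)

-> maze.sense(dir=east)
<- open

-> stack.push(x=east)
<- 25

-> maze.move(dir=east)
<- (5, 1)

-> maze.sense(dir=east)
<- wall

-> stack.pop()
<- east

-> maze.move(dir=west)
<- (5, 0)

-> stack.pop()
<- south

-> maze.move(dir=north)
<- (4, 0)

-> stack.pop()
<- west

-> maze.move(dir=east)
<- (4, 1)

-> stack.pop()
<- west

-> maze.move(dir=east)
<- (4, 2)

-> stack.pop()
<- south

-> maze.move(dir=north)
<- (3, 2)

-> stack.pop()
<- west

-> maze.move(dir=east)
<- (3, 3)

-> stack.pop()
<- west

-> maze.move(dir=east)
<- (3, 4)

-> maze.sense(dir=south)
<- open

-> stack.push(x=south)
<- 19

-> maze.move(dir=south)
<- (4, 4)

-> maze.sense(dir=east)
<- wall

-> maze.sense(dir=south)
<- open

-> stack.push(x=south)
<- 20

-> maze.move(dir=south)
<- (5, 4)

-> maze.sense(dir=east)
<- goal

-> maze.move(dir=east)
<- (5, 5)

Answer: (5, 5)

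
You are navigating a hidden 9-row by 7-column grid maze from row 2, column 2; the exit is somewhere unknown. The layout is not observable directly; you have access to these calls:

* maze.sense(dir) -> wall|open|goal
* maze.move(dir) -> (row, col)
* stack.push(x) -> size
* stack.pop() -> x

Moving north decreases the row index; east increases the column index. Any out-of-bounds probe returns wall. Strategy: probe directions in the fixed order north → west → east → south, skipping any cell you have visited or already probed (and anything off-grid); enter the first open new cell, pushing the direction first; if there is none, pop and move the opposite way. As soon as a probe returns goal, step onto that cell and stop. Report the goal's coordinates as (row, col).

==> sense(dir=north)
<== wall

==> sense(dir=west)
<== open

==> push(x=west)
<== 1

==> move(dir=west)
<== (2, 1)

==> sense(dir=north)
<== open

==> push(x=north)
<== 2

==> move(dir=north)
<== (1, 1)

==> sense(dir=north)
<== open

==> push(x=north)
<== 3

==> move(dir=north)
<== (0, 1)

==> sense(dir=west)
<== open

==> push(x=west)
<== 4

==> move(dir=west)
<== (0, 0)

==> sense(dir=south)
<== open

==> push(x=south)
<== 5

==> move(dir=south)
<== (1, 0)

==> sense(dir=south)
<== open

==> push(x=south)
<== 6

==> move(dir=south)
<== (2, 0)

==> sense(dir=south)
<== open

==> push(x=south)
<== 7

==> move(dir=south)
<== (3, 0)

==> sense(dir=east)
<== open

==> push(x=east)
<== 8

==> move(dir=east)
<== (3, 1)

==> sense(dir=east)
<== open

==> push(x=east)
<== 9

==> move(dir=east)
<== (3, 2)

==> sense(dir=east)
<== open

==> push(x=east)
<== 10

==> move(dir=east)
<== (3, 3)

==> sense(dir=north)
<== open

==> push(x=north)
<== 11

==> move(dir=north)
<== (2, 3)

==> sense(dir=north)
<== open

==> push(x=north)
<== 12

==> move(dir=north)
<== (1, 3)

==> sense(dir=north)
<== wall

==> sense(dir=east)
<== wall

==> pop()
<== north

==> move(dir=south)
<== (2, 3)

==> sense(dir=east)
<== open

==> push(x=east)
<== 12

==> move(dir=east)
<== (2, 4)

==> sense(dir=east)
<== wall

==> sense(dir=south)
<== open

==> push(x=south)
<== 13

==> move(dir=south)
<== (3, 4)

==> sense(dir=east)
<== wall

==> sense(dir=south)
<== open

==> push(x=south)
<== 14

==> move(dir=south)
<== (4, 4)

==> sense(dir=west)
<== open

==> push(x=west)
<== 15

==> move(dir=west)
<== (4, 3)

==> sense(dir=west)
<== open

==> push(x=west)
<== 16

==> move(dir=west)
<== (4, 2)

==> sense(dir=west)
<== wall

==> sense(dir=south)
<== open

==> push(x=south)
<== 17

==> move(dir=south)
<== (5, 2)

==> sense(dir=west)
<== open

==> push(x=west)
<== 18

==> move(dir=west)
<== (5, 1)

==> sense(dir=west)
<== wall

==> sense(dir=south)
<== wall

==> pop()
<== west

==> move(dir=east)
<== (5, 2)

==> sense(dir=east)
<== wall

==> sense(dir=south)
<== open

==> push(x=south)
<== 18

==> move(dir=south)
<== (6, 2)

==> sense(dir=east)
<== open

==> push(x=east)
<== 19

==> move(dir=east)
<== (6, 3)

==> sense(dir=east)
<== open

==> push(x=east)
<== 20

==> move(dir=east)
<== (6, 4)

==> sense(dir=north)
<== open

==> push(x=north)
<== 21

==> move(dir=north)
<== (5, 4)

==> sense(dir=east)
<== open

==> push(x=east)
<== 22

==> move(dir=east)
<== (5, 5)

==> sense(dir=north)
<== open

==> push(x=north)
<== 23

==> move(dir=north)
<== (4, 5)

==> sense(dir=east)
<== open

==> push(x=east)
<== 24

==> move(dir=east)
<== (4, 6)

==> sense(dir=north)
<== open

==> push(x=north)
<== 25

==> move(dir=north)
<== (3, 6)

==> sense(dir=north)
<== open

==> push(x=north)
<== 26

==> move(dir=north)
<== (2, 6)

==> sense(dir=north)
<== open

==> push(x=north)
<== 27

==> move(dir=north)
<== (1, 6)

==> sense(dir=north)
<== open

==> push(x=north)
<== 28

==> move(dir=north)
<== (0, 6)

==> sense(dir=west)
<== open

==> push(x=west)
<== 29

==> move(dir=west)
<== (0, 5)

==> sense(dir=west)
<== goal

==> move(dir=west)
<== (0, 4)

Answer: (0, 4)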